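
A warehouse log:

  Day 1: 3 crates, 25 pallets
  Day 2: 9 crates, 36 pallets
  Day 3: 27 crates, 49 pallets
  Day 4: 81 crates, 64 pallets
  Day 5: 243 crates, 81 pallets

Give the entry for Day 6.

729 crates, 100 pallets

Crates: ×3 each step, so 3, 9, 27, 81, 243 → 729.
For the pallets, perfect squares: 5², 6², 7², …: 25, 36, 49, 64, 81 → 100.
So the next line is 729 crates, 100 pallets.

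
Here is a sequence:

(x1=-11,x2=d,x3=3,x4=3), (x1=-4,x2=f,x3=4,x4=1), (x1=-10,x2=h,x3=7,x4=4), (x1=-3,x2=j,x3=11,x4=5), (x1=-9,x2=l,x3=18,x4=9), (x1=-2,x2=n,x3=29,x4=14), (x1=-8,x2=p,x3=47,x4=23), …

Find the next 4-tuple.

(x1=-1,x2=r,x3=76,x4=37)

X1 goes -11, -4, -10, -3, -9, -2, -8 → -1 (alternating steps +7, −6, +7, −6, …).
X2 goes d, f, h, j, l, n, p → r (letters move forward 2 places in the alphabet).
X3 — each term is the sum of the two before it: 3, 4, 7, 11, 18, 29, 47 → 76.
For the x4, each term is the sum of the two before it: 3, 1, 4, 5, 9, 14, 23 → 37.
So the next 4-tuple is (x1=-1,x2=r,x3=76,x4=37).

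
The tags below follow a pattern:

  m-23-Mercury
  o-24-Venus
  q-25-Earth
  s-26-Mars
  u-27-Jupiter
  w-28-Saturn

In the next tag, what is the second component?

29

Second component: 23, 24, 25, 26, 27, 28 → 29 (+1 each step).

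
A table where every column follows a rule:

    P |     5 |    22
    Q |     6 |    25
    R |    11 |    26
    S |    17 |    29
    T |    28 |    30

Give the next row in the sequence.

U  45  33

Letter: letters move forward 1 place in the alphabet, so P, Q, R, S, T → U.
Second component — each term is the sum of the two before it: 5, 6, 11, 17, 28 → 45.
Third component goes 22, 25, 26, 29, 30 → 33 (alternating steps +3, +1, +3, +1, …).
So the next row is U  45  33.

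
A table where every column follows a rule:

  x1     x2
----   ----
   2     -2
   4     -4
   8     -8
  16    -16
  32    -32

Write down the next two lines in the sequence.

64  -64; 128  -128

Column x1: 2, 4, 8, 16, 32 → 64 → 128 (×2 each step).
Column x2: -2, -4, -8, -16, -32 → -64 → -128 (always the negative of the column x1).
Putting the parts together: 64  -64 and then 128  -128.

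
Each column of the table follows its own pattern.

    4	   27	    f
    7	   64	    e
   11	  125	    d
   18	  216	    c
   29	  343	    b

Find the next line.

47  512  a

First component: each term is the sum of the two before it, so 4, 7, 11, 18, 29 → 47.
Second component goes 27, 64, 125, 216, 343 → 512 (perfect cubes: 3³, 4³, 5³, …).
For the letter, letters move back 1 place in the alphabet: f, e, d, c, b → a.
So the next line is 47  512  a.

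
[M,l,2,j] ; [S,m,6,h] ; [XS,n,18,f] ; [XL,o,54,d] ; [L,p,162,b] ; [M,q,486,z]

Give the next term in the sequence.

[S,r,1458,x]

Size goes M, S, XS, XL, L, M → S (repeats M → S → XS → XL → L).
First letter: letters move forward 1 place in the alphabet; l, m, n, o, p, q → r.
For the third value, ×3 each step: 2, 6, 18, 54, 162, 486 → 1458.
Second letter — letters move back 2 places in the alphabet, wrapping A→Z: j, h, f, d, b, z → x.
So the next term is [S,r,1458,x].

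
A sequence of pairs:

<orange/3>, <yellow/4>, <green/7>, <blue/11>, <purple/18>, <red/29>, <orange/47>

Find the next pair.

For the colour, repeats orange → yellow → green → blue → purple → red: orange, yellow, green, blue, purple, red, orange → yellow.
Second value: each term is the sum of the two before it, so 3, 4, 7, 11, 18, 29, 47 → 76.
Putting it together: <yellow/76>.

<yellow/76>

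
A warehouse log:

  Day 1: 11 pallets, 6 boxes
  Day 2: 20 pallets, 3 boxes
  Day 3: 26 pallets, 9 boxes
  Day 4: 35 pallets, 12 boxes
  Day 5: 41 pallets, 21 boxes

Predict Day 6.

50 pallets, 33 boxes

Pallets: 11, 20, 26, 35, 41 → 50 (alternating steps +9, +6, +9, +6, …).
For the boxes, each term is the sum of the two before it: 6, 3, 9, 12, 21 → 33.
Combining the parts gives 50 pallets, 33 boxes.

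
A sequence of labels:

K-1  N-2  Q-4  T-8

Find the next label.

W-16

Letter: letters move forward 3 places in the alphabet, so K, N, Q, T → W.
Second component: ×2 each step; 1, 2, 4, 8 → 16.
So the next label is W-16.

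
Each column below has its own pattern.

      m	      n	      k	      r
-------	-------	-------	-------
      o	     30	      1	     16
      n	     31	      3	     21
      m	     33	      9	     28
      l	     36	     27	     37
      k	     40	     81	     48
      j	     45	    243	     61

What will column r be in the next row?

76

Column r: differences are 5, 7, 9, … (increasing by 2 each time); 16, 21, 28, 37, 48, 61 → 76.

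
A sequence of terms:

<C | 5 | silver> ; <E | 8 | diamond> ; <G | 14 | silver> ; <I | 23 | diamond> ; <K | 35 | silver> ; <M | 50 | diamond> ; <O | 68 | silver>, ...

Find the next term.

Letter goes C, E, G, I, K, M, O → Q (letters move forward 2 places in the alphabet).
Second value: differences are 3, 6, 9, … (increasing by 3 each time), so 5, 8, 14, 23, 35, 50, 68 → 89.
Rank: silver, diamond, silver, diamond, silver, diamond, silver → diamond (alternates silver ↔ diamond).
Putting it together: <Q | 89 | diamond>.

<Q | 89 | diamond>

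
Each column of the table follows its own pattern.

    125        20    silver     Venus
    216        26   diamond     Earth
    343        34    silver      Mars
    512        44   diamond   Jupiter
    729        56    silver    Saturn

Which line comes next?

1000  70  diamond  Uranus

First component — perfect cubes: 5³, 6³, 7³, …: 125, 216, 343, 512, 729 → 1000.
For the second component, differences are 6, 8, 10, … (increasing by 2 each time): 20, 26, 34, 44, 56 → 70.
Rank: silver, diamond, silver, diamond, silver → diamond (alternates silver ↔ diamond).
Planet — runs through the planets Mercury→Neptune: Venus, Earth, Mars, Jupiter, Saturn → Uranus.
Combining the parts gives 1000  70  diamond  Uranus.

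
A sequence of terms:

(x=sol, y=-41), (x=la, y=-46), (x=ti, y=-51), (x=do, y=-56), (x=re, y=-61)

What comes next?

(x=mi, y=-66)

X: sol, la, ti, do, re → mi (runs through the solfège scale do→ti).
Y: −5 each step; -41, -46, -51, -56, -61 → -66.
Putting it together: (x=mi, y=-66).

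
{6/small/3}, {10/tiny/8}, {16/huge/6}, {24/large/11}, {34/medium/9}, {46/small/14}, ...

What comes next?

First value — differences are 4, 6, 8, … (increasing by 2 each time): 6, 10, 16, 24, 34, 46 → 60.
Size — repeats small → tiny → huge → large → medium: small, tiny, huge, large, medium, small → tiny.
Third value: alternating steps +5, −2, +5, −2, …, so 3, 8, 6, 11, 9, 14 → 12.
So the next triple is {60/tiny/12}.

{60/tiny/12}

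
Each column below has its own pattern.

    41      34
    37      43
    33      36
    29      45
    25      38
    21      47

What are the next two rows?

17  40; 13  49

First component: −4 each step; 41, 37, 33, 29, 25, 21 → 17 → 13.
Second component: alternating steps +9, −7, +9, −7, …, so 34, 43, 36, 45, 38, 47 → 40 → 49.
Putting the parts together: 17  40 and then 13  49.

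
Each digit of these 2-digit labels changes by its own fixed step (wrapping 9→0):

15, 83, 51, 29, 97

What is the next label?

First digit goes 1, 8, 5, 2, 9 → 6 (−3 each step, mod 10).
Second digit: −2 each step, mod 10; 5, 3, 1, 9, 7 → 5.
Putting it together: 65.

65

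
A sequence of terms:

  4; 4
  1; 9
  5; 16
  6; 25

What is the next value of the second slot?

First slot goes 4, 1, 5, 6 → 11 (each term is the sum of the two before it).
For the second slot, perfect squares: 2², 3², 4², …: 4, 9, 16, 25 → 36.

36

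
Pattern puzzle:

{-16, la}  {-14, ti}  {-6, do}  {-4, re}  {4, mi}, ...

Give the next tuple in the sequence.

{6, fa}

First component: alternating steps +2, +8, +2, +8, …; -16, -14, -6, -4, 4 → 6.
Note goes la, ti, do, re, mi → fa (runs through the solfège scale do→ti).
Putting it together: {6, fa}.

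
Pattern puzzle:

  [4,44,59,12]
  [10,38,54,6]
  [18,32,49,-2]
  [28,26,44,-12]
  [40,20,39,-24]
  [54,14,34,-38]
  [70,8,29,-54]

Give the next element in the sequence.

First part — differences are 6, 8, 10, … (increasing by 2 each time): 4, 10, 18, 28, 40, 54, 70 → 88.
Second part: −6 each step, so 44, 38, 32, 26, 20, 14, 8 → 2.
Third part: −5 each step, so 59, 54, 49, 44, 39, 34, 29 → 24.
Fourth part — together with the first part always sums to 16: 12, 6, -2, -12, -24, -38, -54 → -72.
Putting it together: [88,2,24,-72].

[88,2,24,-72]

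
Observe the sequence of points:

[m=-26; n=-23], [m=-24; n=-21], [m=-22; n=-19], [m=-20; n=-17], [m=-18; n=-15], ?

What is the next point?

[m=-16; n=-13]

M goes -26, -24, -22, -20, -18 → -16 (+2 each step).
N — always 3 more than the m: -23, -21, -19, -17, -15 → -13.
Combining the parts gives [m=-16; n=-13].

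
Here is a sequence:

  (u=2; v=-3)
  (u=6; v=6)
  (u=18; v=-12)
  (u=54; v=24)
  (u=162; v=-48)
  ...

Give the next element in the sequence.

U goes 2, 6, 18, 54, 162 → 486 (×3 each step).
V: -3, 6, -12, 24, -48 → 96 (×(-2) each step).
So the next element is (u=486; v=96).

(u=486; v=96)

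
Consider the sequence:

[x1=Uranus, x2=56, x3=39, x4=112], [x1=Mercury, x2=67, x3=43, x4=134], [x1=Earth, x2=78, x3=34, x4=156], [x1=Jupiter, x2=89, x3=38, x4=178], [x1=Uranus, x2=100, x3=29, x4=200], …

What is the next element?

[x1=Mercury, x2=111, x3=33, x4=222]

X1: Uranus, Mercury, Earth, Jupiter, Uranus → Mercury (repeats Uranus → Mercury → Earth → Jupiter).
X2: +11 each step; 56, 67, 78, 89, 100 → 111.
X3 goes 39, 43, 34, 38, 29 → 33 (alternating steps +4, −9, +4, −9, …).
X4: 112, 134, 156, 178, 200 → 222 (always 2 × the x2).
Putting it together: [x1=Mercury, x2=111, x3=33, x4=222].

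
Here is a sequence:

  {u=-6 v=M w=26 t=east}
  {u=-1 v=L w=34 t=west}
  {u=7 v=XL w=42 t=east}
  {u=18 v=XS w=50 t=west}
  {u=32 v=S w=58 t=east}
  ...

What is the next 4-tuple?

U — differences are 5, 8, 11, … (increasing by 3 each time): -6, -1, 7, 18, 32 → 49.
V: runs through clothing sizes XS→XL; M, L, XL, XS, S → M.
W: 26, 34, 42, 50, 58 → 66 (+8 each step).
For the t, alternates east ↔ west: east, west, east, west, east → west.
Combining the parts gives {u=49 v=M w=66 t=west}.

{u=49 v=M w=66 t=west}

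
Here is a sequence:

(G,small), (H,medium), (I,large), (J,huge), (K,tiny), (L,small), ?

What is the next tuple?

Letter: letters move forward 1 place in the alphabet, so G, H, I, J, K, L → M.
Size: small, medium, large, huge, tiny, small → medium (repeats small → medium → large → huge → tiny).
Putting it together: (M,medium).

(M,medium)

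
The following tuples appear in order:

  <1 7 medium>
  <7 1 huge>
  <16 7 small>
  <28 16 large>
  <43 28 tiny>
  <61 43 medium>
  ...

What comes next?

<82 61 huge>

First part: differences are 6, 9, 12, … (increasing by 3 each time); 1, 7, 16, 28, 43, 61 → 82.
Second part: 7, 1, 7, 16, 28, 43 → 61 (always the previous value of the first part).
For the size, repeats medium → huge → small → large → tiny: medium, huge, small, large, tiny, medium → huge.
So the next tuple is <82 61 huge>.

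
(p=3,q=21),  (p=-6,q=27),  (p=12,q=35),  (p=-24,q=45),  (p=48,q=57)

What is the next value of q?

71

Q — differences are 6, 8, 10, … (increasing by 2 each time): 21, 27, 35, 45, 57 → 71.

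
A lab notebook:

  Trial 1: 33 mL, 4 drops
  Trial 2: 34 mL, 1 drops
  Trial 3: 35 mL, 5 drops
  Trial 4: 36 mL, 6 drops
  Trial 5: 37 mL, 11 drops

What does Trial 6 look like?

38 mL, 17 drops

ML: +1 each step; 33, 34, 35, 36, 37 → 38.
Drops — each term is the sum of the two before it: 4, 1, 5, 6, 11 → 17.
So the next row is 38 mL, 17 drops.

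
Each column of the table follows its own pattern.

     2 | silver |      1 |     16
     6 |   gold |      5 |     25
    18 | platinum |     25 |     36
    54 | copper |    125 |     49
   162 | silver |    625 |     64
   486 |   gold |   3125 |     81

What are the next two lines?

For the first component, ×3 each step: 2, 6, 18, 54, 162, 486 → 1458 → 4374.
Metal goes silver, gold, platinum, copper, silver, gold → platinum → copper (repeats silver → gold → platinum → copper).
Third component goes 1, 5, 25, 125, 625, 3125 → 15625 → 78125 (×5 each step).
For the fourth component, perfect squares: 4², 5², 6², …: 16, 25, 36, 49, 64, 81 → 100 → 121.
Putting the parts together: 1458  platinum  15625  100 and then 4374  copper  78125  121.

1458  platinum  15625  100; 4374  copper  78125  121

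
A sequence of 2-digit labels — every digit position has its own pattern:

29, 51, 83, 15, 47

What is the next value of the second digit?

9

First digit — +3 each step, mod 10: 2, 5, 8, 1, 4 → 7.
Second digit: +2 each step, mod 10, so 9, 1, 3, 5, 7 → 9.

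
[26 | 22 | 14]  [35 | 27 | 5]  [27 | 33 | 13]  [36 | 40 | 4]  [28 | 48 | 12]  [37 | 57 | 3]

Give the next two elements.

First value: alternating steps +9, −8, +9, −8, …, so 26, 35, 27, 36, 28, 37 → 29 → 38.
Second value goes 22, 27, 33, 40, 48, 57 → 67 → 78 (differences are 5, 6, 7, … (increasing by 1 each time)).
Third value — together with the first value always sums to 40: 14, 5, 13, 4, 12, 3 → 11 → 2.
So the next two elements are [29 | 67 | 11] and [38 | 78 | 2].

[29 | 67 | 11], [38 | 78 | 2]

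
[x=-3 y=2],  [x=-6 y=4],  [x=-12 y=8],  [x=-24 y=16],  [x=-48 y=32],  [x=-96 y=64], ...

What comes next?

X: ×2 each step, so -3, -6, -12, -24, -48, -96 → -192.
Y: ×2 each step; 2, 4, 8, 16, 32, 64 → 128.
Combining the parts gives [x=-192 y=128].

[x=-192 y=128]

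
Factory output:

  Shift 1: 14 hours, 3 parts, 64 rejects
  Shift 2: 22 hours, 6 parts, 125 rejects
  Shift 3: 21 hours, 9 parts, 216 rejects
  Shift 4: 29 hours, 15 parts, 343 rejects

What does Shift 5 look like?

Hours: alternating steps +8, −1, +8, −1, …; 14, 22, 21, 29 → 28.
Parts: each term is the sum of the two before it; 3, 6, 9, 15 → 24.
Rejects: perfect cubes: 4³, 5³, 6³, …, so 64, 125, 216, 343 → 512.
Combining the parts gives 28 hours, 24 parts, 512 rejects.

28 hours, 24 parts, 512 rejects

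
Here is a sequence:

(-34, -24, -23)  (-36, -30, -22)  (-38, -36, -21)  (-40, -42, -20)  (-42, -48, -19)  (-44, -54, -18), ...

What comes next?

First coordinate — −2 each step: -34, -36, -38, -40, -42, -44 → -46.
Second coordinate — −6 each step: -24, -30, -36, -42, -48, -54 → -60.
Third coordinate — +1 each step: -23, -22, -21, -20, -19, -18 → -17.
Putting it together: (-46, -60, -17).

(-46, -60, -17)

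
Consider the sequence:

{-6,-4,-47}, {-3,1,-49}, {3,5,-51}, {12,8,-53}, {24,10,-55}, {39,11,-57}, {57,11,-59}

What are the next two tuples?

{78,10,-61}, {102,8,-63}

First entry: differences are 3, 6, 9, … (increasing by 3 each time); -6, -3, 3, 12, 24, 39, 57 → 78 → 102.
Second entry goes -4, 1, 5, 8, 10, 11, 11 → 10 → 8 (differences are 5, 4, 3, … (decreasing by 1 each time)).
Third entry: −2 each step; -47, -49, -51, -53, -55, -57, -59 → -61 → -63.
Putting the parts together: {78,10,-61} and then {102,8,-63}.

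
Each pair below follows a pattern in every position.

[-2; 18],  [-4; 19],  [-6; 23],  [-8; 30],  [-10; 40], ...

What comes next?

[-12; 53]

First part: −2 each step; -2, -4, -6, -8, -10 → -12.
Second part goes 18, 19, 23, 30, 40 → 53 (differences are 1, 4, 7, … (increasing by 3 each time)).
Combining the parts gives [-12; 53].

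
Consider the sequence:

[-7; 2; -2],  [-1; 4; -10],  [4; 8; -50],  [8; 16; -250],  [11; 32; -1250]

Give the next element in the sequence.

[13; 64; -6250]

First part goes -7, -1, 4, 8, 11 → 13 (differences are 6, 5, 4, … (decreasing by 1 each time)).
Second part goes 2, 4, 8, 16, 32 → 64 (×2 each step).
Third part goes -2, -10, -50, -250, -1250 → -6250 (×5 each step).
So the next element is [13; 64; -6250].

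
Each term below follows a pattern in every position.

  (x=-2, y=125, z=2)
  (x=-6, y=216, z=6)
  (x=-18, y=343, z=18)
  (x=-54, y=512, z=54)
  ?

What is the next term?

X goes -2, -6, -18, -54 → -162 (×3 each step).
Y: perfect cubes: 5³, 6³, 7³, …, so 125, 216, 343, 512 → 729.
Z — ×3 each step: 2, 6, 18, 54 → 162.
So the next term is (x=-162, y=729, z=162).

(x=-162, y=729, z=162)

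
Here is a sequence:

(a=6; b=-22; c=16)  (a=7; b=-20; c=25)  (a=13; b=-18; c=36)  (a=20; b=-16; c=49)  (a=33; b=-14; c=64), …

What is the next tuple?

A: 6, 7, 13, 20, 33 → 53 (each term is the sum of the two before it).
For the b, +2 each step: -22, -20, -18, -16, -14 → -12.
C goes 16, 25, 36, 49, 64 → 81 (perfect squares: 4², 5², 6², …).
So the next tuple is (a=53; b=-12; c=81).

(a=53; b=-12; c=81)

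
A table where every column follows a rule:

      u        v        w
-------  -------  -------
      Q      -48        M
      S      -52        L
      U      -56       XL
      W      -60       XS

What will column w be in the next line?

Column w: runs through clothing sizes XS→XL; M, L, XL, XS → S.

S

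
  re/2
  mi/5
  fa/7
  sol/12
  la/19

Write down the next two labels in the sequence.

Note goes re, mi, fa, sol, la → ti → do (runs through the solfège scale do→ti).
Second component goes 2, 5, 7, 12, 19 → 31 → 50 (each term is the sum of the two before it).
Putting the parts together: ti/31 and then do/50.

ti/31, do/50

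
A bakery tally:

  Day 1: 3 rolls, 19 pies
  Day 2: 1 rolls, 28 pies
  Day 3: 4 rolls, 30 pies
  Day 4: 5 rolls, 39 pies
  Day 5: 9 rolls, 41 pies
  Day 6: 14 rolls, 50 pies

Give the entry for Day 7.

23 rolls, 52 pies

Rolls: 3, 1, 4, 5, 9, 14 → 23 (each term is the sum of the two before it).
For the pies, alternating steps +9, +2, +9, +2, …: 19, 28, 30, 39, 41, 50 → 52.
Putting it together: 23 rolls, 52 pies.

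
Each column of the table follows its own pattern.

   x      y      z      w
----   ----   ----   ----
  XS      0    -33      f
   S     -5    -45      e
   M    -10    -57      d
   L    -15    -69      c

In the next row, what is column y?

-20

Column x: XS, S, M, L → XL (runs through clothing sizes XS→XL).
For the column y, −5 each step: 0, -5, -10, -15 → -20.
Column z goes -33, -45, -57, -69 → -81 (−12 each step).
Column w: letters move back 1 place in the alphabet; f, e, d, c → b.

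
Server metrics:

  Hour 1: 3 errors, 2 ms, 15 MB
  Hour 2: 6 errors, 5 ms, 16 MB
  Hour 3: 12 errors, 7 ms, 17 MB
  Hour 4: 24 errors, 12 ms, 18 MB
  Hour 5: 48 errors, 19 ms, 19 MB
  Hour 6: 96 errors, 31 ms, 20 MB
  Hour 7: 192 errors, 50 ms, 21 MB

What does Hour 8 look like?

384 errors, 81 ms, 22 MB

Errors: 3, 6, 12, 24, 48, 96, 192 → 384 (×2 each step).
Ms: each term is the sum of the two before it, so 2, 5, 7, 12, 19, 31, 50 → 81.
For the MB, +1 each step: 15, 16, 17, 18, 19, 20, 21 → 22.
Putting it together: 384 errors, 81 ms, 22 MB.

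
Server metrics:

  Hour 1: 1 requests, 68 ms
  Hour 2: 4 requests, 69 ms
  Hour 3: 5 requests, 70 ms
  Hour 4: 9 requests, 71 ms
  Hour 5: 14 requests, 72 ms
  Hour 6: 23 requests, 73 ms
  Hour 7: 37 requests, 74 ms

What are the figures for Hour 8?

For the requests, each term is the sum of the two before it: 1, 4, 5, 9, 14, 23, 37 → 60.
Ms — +1 each step: 68, 69, 70, 71, 72, 73, 74 → 75.
Combining the parts gives 60 requests, 75 ms.

60 requests, 75 ms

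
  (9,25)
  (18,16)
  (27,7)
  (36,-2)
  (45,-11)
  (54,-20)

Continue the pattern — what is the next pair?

First part: +9 each step, so 9, 18, 27, 36, 45, 54 → 63.
For the second part, together with the first part always sums to 34: 25, 16, 7, -2, -11, -20 → -29.
Putting it together: (63,-29).

(63,-29)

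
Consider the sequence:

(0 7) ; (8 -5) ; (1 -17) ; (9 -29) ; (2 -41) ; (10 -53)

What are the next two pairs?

First entry goes 0, 8, 1, 9, 2, 10 → 3 → 11 (alternating steps +8, −7, +8, −7, …).
For the second entry, −12 each step: 7, -5, -17, -29, -41, -53 → -65 → -77.
So the next two pairs are (3 -65) and (11 -77).

(3 -65), (11 -77)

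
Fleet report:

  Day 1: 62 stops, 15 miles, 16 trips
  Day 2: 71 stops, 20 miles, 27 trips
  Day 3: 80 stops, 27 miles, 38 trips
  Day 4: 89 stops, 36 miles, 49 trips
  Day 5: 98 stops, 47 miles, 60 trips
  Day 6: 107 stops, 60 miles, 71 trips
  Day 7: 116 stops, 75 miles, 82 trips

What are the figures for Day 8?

125 stops, 92 miles, 93 trips

Stops: +9 each step, so 62, 71, 80, 89, 98, 107, 116 → 125.
Miles: 15, 20, 27, 36, 47, 60, 75 → 92 (differences are 5, 7, 9, … (increasing by 2 each time)).
For the trips, +11 each step: 16, 27, 38, 49, 60, 71, 82 → 93.
So the next line is 125 stops, 92 miles, 93 trips.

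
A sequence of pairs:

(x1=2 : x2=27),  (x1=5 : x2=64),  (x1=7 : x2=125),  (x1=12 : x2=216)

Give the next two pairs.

(x1=19 : x2=343), (x1=31 : x2=512)

X1: each term is the sum of the two before it, so 2, 5, 7, 12 → 19 → 31.
X2: perfect cubes: 3³, 4³, 5³, …, so 27, 64, 125, 216 → 343 → 512.
Putting the parts together: (x1=19 : x2=343) and then (x1=31 : x2=512).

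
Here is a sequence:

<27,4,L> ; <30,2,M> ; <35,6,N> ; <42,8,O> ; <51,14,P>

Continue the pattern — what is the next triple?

<62,22,Q>

First slot — differences are 3, 5, 7, … (increasing by 2 each time): 27, 30, 35, 42, 51 → 62.
Second slot: 4, 2, 6, 8, 14 → 22 (each term is the sum of the two before it).
Letter: letters move forward 1 place in the alphabet, so L, M, N, O, P → Q.
So the next triple is <62,22,Q>.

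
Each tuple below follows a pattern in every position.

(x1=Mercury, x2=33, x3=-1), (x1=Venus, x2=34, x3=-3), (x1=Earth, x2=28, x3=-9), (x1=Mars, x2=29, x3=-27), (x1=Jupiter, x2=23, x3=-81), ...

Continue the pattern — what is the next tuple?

X1: runs through the planets Mercury→Neptune; Mercury, Venus, Earth, Mars, Jupiter → Saturn.
X2: 33, 34, 28, 29, 23 → 24 (alternating steps +1, −6, +1, −6, …).
X3: ×3 each step; -1, -3, -9, -27, -81 → -243.
Putting it together: (x1=Saturn, x2=24, x3=-243).

(x1=Saturn, x2=24, x3=-243)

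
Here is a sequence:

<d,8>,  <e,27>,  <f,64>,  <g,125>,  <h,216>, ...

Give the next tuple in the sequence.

Letter goes d, e, f, g, h → i (letters move forward 1 place in the alphabet).
Second slot goes 8, 27, 64, 125, 216 → 343 (perfect cubes: 2³, 3³, 4³, …).
Putting it together: <i,343>.

<i,343>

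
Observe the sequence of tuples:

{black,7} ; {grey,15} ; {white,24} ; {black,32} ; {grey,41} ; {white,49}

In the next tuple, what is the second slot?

58

Second slot: 7, 15, 24, 32, 41, 49 → 58 (alternating steps +8, +9, +8, +9, …).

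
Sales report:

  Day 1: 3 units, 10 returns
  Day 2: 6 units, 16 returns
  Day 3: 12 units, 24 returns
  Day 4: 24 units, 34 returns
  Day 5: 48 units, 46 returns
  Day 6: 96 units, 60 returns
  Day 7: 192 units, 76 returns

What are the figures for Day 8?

384 units, 94 returns

Units: ×2 each step; 3, 6, 12, 24, 48, 96, 192 → 384.
Returns: 10, 16, 24, 34, 46, 60, 76 → 94 (differences are 6, 8, 10, … (increasing by 2 each time)).
Putting it together: 384 units, 94 returns.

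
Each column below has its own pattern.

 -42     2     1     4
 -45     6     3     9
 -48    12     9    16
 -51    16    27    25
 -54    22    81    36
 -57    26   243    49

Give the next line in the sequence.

First component — −3 each step: -42, -45, -48, -51, -54, -57 → -60.
Second component: alternating steps +4, +6, +4, +6, …, so 2, 6, 12, 16, 22, 26 → 32.
Third component goes 1, 3, 9, 27, 81, 243 → 729 (×3 each step).
Fourth component — perfect squares: 2², 3², 4², …: 4, 9, 16, 25, 36, 49 → 64.
Combining the parts gives -60  32  729  64.

-60  32  729  64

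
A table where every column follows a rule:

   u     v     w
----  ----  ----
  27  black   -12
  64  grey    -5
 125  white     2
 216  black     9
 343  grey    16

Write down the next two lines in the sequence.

For the column u, perfect cubes: 3³, 4³, 5³, …: 27, 64, 125, 216, 343 → 512 → 729.
Column v: black, grey, white, black, grey → white → black (repeats black → grey → white).
For the column w, +7 each step: -12, -5, 2, 9, 16 → 23 → 30.
Putting the parts together: 512  white  23 and then 729  black  30.

512  white  23; 729  black  30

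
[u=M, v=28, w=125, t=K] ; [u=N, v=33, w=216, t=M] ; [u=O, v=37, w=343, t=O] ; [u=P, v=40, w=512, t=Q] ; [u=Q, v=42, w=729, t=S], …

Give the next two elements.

U: letters move forward 1 place in the alphabet, so M, N, O, P, Q → R → S.
V: 28, 33, 37, 40, 42 → 43 → 43 (differences are 5, 4, 3, … (decreasing by 1 each time)).
W: perfect cubes: 5³, 6³, 7³, …, so 125, 216, 343, 512, 729 → 1000 → 1331.
T — letters move forward 2 places in the alphabet: K, M, O, Q, S → U → W.
Putting the parts together: [u=R, v=43, w=1000, t=U] and then [u=S, v=43, w=1331, t=W].

[u=R, v=43, w=1000, t=U], [u=S, v=43, w=1331, t=W]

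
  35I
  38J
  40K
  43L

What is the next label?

45M

First component goes 35, 38, 40, 43 → 45 (alternating steps +3, +2, +3, +2, …).
Letter goes I, J, K, L → M (letters move forward 1 place in the alphabet).
Putting it together: 45M.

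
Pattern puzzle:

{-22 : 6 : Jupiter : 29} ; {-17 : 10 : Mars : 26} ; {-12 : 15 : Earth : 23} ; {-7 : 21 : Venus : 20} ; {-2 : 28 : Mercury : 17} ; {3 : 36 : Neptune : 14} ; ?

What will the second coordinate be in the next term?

45

Second coordinate goes 6, 10, 15, 21, 28, 36 → 45 (differences are 4, 5, 6, … (increasing by 1 each time)).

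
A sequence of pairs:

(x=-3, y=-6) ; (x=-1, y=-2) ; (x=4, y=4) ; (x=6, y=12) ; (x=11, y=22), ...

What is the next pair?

X goes -3, -1, 4, 6, 11 → 13 (alternating steps +2, +5, +2, +5, …).
Y: -6, -2, 4, 12, 22 → 34 (differences are 4, 6, 8, … (increasing by 2 each time)).
Putting it together: (x=13, y=34).

(x=13, y=34)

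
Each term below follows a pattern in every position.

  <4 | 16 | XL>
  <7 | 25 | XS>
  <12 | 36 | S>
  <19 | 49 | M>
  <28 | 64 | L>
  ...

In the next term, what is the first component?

39

First component goes 4, 7, 12, 19, 28 → 39 (differences are 3, 5, 7, … (increasing by 2 each time)).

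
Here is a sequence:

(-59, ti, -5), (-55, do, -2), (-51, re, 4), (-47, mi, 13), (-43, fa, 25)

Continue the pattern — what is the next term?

(-39, sol, 40)

For the first component, +4 each step: -59, -55, -51, -47, -43 → -39.
Note goes ti, do, re, mi, fa → sol (runs through the solfège scale do→ti).
Third component: differences are 3, 6, 9, … (increasing by 3 each time), so -5, -2, 4, 13, 25 → 40.
Putting it together: (-39, sol, 40).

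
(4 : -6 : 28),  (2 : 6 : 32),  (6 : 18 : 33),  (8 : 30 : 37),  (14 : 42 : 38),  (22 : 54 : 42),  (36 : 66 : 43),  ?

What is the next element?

First coordinate: each term is the sum of the two before it; 4, 2, 6, 8, 14, 22, 36 → 58.
Second coordinate: +12 each step, so -6, 6, 18, 30, 42, 54, 66 → 78.
For the third coordinate, alternating steps +4, +1, +4, +1, …: 28, 32, 33, 37, 38, 42, 43 → 47.
Putting it together: (58 : 78 : 47).

(58 : 78 : 47)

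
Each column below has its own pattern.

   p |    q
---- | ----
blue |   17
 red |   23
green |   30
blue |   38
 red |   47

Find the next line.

For the column p, repeats blue → red → green: blue, red, green, blue, red → green.
For the column q, differences are 6, 7, 8, … (increasing by 1 each time): 17, 23, 30, 38, 47 → 57.
Combining the parts gives green  57.

green  57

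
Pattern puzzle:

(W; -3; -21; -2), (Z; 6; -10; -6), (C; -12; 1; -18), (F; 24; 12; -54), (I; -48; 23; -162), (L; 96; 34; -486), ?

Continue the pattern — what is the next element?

(O; -192; 45; -1458)

Letter: W, Z, C, F, I, L → O (letters move forward 3 places in the alphabet, wrapping Z→A).
Second part: ×(-2) each step; -3, 6, -12, 24, -48, 96 → -192.
Third part: +11 each step, so -21, -10, 1, 12, 23, 34 → 45.
Fourth part: -2, -6, -18, -54, -162, -486 → -1458 (×3 each step).
So the next element is (O; -192; 45; -1458).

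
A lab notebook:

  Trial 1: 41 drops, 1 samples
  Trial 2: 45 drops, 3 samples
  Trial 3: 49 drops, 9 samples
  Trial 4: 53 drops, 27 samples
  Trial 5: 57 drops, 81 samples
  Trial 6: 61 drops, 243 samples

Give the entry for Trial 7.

Drops: +4 each step, so 41, 45, 49, 53, 57, 61 → 65.
Samples: ×3 each step; 1, 3, 9, 27, 81, 243 → 729.
Putting it together: 65 drops, 729 samples.

65 drops, 729 samples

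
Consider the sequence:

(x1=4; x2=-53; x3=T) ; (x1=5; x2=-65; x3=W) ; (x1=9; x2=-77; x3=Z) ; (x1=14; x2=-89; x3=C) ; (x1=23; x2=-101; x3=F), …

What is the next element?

X1: each term is the sum of the two before it; 4, 5, 9, 14, 23 → 37.
X2: −12 each step, so -53, -65, -77, -89, -101 → -113.
X3: T, W, Z, C, F → I (letters move forward 3 places in the alphabet, wrapping Z→A).
So the next element is (x1=37; x2=-113; x3=I).

(x1=37; x2=-113; x3=I)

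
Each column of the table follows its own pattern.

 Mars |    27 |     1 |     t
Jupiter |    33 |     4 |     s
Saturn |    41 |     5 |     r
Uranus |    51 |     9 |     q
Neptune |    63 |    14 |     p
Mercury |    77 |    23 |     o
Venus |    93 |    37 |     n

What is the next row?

Earth  111  60  m

Planet — runs through the planets Mercury→Neptune: Mars, Jupiter, Saturn, Uranus, Neptune, Mercury, Venus → Earth.
Second component goes 27, 33, 41, 51, 63, 77, 93 → 111 (differences are 6, 8, 10, … (increasing by 2 each time)).
Third component: each term is the sum of the two before it; 1, 4, 5, 9, 14, 23, 37 → 60.
For the letter, letters move back 1 place in the alphabet: t, s, r, q, p, o, n → m.
So the next row is Earth  111  60  m.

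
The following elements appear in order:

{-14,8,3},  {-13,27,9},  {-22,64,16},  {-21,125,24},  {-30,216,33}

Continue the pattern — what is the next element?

First coordinate: alternating steps +1, −9, +1, −9, …, so -14, -13, -22, -21, -30 → -29.
Second coordinate: perfect cubes: 2³, 3³, 4³, …, so 8, 27, 64, 125, 216 → 343.
Third coordinate goes 3, 9, 16, 24, 33 → 43 (differences are 6, 7, 8, … (increasing by 1 each time)).
So the next element is {-29,343,43}.

{-29,343,43}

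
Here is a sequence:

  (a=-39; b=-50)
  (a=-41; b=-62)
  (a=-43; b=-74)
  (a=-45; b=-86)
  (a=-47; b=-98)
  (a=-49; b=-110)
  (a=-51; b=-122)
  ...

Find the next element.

For the a, −2 each step: -39, -41, -43, -45, -47, -49, -51 → -53.
B — −12 each step: -50, -62, -74, -86, -98, -110, -122 → -134.
So the next element is (a=-53; b=-134).

(a=-53; b=-134)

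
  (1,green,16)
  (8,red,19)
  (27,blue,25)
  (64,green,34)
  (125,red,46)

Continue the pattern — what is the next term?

First slot: perfect cubes: 1³, 2³, 3³, …; 1, 8, 27, 64, 125 → 216.
Colour: repeats green → red → blue; green, red, blue, green, red → blue.
Third slot: differences are 3, 6, 9, … (increasing by 3 each time), so 16, 19, 25, 34, 46 → 61.
Putting it together: (216,blue,61).

(216,blue,61)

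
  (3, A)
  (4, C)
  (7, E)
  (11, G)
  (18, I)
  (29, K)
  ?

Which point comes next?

First slot — each term is the sum of the two before it: 3, 4, 7, 11, 18, 29 → 47.
Letter — letters move forward 2 places in the alphabet: A, C, E, G, I, K → M.
Putting it together: (47, M).

(47, M)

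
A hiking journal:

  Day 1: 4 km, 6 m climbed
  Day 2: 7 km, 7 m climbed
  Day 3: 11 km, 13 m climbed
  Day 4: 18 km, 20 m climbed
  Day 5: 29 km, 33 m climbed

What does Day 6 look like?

Km: each term is the sum of the two before it; 4, 7, 11, 18, 29 → 47.
M climbed — each term is the sum of the two before it: 6, 7, 13, 20, 33 → 53.
So the next line is 47 km, 53 m climbed.

47 km, 53 m climbed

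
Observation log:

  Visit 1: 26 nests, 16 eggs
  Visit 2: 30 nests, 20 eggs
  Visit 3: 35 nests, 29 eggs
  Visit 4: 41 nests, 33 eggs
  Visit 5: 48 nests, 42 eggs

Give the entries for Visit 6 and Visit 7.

Nests: differences are 4, 5, 6, … (increasing by 1 each time); 26, 30, 35, 41, 48 → 56 → 65.
Eggs: 16, 20, 29, 33, 42 → 46 → 55 (alternating steps +4, +9, +4, +9, …).
So the next two records are 56 nests, 46 eggs and 65 nests, 55 eggs.

56 nests, 46 eggs; 65 nests, 55 eggs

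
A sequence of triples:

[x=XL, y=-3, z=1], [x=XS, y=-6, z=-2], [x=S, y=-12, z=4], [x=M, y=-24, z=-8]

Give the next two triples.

X: runs through clothing sizes XS→XL; XL, XS, S, M → L → XL.
Y: -3, -6, -12, -24 → -48 → -96 (×2 each step).
For the z, ×(-2) each step: 1, -2, 4, -8 → 16 → -32.
Putting the parts together: [x=L, y=-48, z=16] and then [x=XL, y=-96, z=-32].

[x=L, y=-48, z=16], [x=XL, y=-96, z=-32]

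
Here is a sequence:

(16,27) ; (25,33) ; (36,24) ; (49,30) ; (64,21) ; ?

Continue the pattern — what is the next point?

(81,27)

For the first component, perfect squares: 4², 5², 6², …: 16, 25, 36, 49, 64 → 81.
For the second component, alternating steps +6, −9, +6, −9, …: 27, 33, 24, 30, 21 → 27.
Putting it together: (81,27).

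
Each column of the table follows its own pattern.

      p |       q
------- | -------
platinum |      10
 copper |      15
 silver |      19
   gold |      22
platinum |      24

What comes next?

Column p — repeats platinum → copper → silver → gold: platinum, copper, silver, gold, platinum → copper.
Column q — differences are 5, 4, 3, … (decreasing by 1 each time): 10, 15, 19, 22, 24 → 25.
Putting it together: copper  25.

copper  25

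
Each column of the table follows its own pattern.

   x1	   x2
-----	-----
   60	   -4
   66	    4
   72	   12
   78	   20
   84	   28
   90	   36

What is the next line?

Column x1 — +6 each step: 60, 66, 72, 78, 84, 90 → 96.
Column x2: +8 each step; -4, 4, 12, 20, 28, 36 → 44.
So the next line is 96  44.

96  44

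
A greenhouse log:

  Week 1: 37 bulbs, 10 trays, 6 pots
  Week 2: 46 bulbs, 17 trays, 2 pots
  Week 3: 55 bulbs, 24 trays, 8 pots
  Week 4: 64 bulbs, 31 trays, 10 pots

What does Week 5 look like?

73 bulbs, 38 trays, 18 pots

Bulbs: +9 each step; 37, 46, 55, 64 → 73.
Trays: 10, 17, 24, 31 → 38 (+7 each step).
Pots goes 6, 2, 8, 10 → 18 (each term is the sum of the two before it).
Combining the parts gives 73 bulbs, 38 trays, 18 pots.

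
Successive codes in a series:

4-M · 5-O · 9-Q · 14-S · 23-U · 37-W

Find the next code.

60-Y

First component: each term is the sum of the two before it; 4, 5, 9, 14, 23, 37 → 60.
For the letter, letters move forward 2 places in the alphabet: M, O, Q, S, U, W → Y.
Combining the parts gives 60-Y.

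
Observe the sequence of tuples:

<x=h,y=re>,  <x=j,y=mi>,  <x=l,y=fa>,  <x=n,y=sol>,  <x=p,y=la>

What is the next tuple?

<x=r,y=ti>

X: letters move forward 2 places in the alphabet, so h, j, l, n, p → r.
Y: runs through the solfège scale do→ti, so re, mi, fa, sol, la → ti.
So the next tuple is <x=r,y=ti>.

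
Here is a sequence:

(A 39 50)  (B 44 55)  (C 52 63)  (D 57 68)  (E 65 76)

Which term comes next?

(F 70 81)

Letter — letters move forward 1 place in the alphabet: A, B, C, D, E → F.
Second slot: alternating steps +5, +8, +5, +8, …, so 39, 44, 52, 57, 65 → 70.
Third slot: always 11 more than the second slot; 50, 55, 63, 68, 76 → 81.
Combining the parts gives (F 70 81).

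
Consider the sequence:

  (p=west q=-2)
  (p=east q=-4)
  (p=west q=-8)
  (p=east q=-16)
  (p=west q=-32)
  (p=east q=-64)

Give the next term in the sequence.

P: alternates west ↔ east, so west, east, west, east, west, east → west.
Q goes -2, -4, -8, -16, -32, -64 → -128 (×2 each step).
Putting it together: (p=west q=-128).

(p=west q=-128)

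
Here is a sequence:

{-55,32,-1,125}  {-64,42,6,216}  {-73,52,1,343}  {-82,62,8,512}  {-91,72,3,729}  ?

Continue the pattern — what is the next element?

First slot — −9 each step: -55, -64, -73, -82, -91 → -100.
Second slot goes 32, 42, 52, 62, 72 → 82 (+10 each step).
Third slot — alternating steps +7, −5, +7, −5, …: -1, 6, 1, 8, 3 → 10.
Fourth slot: perfect cubes: 5³, 6³, 7³, …; 125, 216, 343, 512, 729 → 1000.
So the next element is {-100,82,10,1000}.

{-100,82,10,1000}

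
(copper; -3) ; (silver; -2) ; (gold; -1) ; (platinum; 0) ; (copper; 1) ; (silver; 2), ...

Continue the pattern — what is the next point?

(gold; 3)

Metal — repeats copper → silver → gold → platinum: copper, silver, gold, platinum, copper, silver → gold.
Second component: +1 each step, so -3, -2, -1, 0, 1, 2 → 3.
Putting it together: (gold; 3).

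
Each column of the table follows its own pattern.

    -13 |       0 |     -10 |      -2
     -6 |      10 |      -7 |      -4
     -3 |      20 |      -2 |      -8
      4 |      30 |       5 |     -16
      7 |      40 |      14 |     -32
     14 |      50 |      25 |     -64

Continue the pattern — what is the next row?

17  60  38  -128

For the first component, alternating steps +7, +3, +7, +3, …: -13, -6, -3, 4, 7, 14 → 17.
Second component — +10 each step: 0, 10, 20, 30, 40, 50 → 60.
Third component: differences are 3, 5, 7, … (increasing by 2 each time); -10, -7, -2, 5, 14, 25 → 38.
Fourth component: ×2 each step; -2, -4, -8, -16, -32, -64 → -128.
Combining the parts gives 17  60  38  -128.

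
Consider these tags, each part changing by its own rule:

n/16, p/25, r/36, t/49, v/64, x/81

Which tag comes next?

z/100

Letter: letters move forward 2 places in the alphabet; n, p, r, t, v, x → z.
Second component goes 16, 25, 36, 49, 64, 81 → 100 (perfect squares: 4², 5², 6², …).
So the next tag is z/100.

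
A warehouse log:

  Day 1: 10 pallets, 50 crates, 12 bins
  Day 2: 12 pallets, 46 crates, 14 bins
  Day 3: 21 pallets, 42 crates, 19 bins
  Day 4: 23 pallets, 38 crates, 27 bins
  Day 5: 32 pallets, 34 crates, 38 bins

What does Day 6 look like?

34 pallets, 30 crates, 52 bins

Pallets: alternating steps +2, +9, +2, +9, …, so 10, 12, 21, 23, 32 → 34.
Crates: 50, 46, 42, 38, 34 → 30 (−4 each step).
Bins — differences are 2, 5, 8, … (increasing by 3 each time): 12, 14, 19, 27, 38 → 52.
Combining the parts gives 34 pallets, 30 crates, 52 bins.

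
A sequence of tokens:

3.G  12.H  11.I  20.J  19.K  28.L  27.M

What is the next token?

36.N

First component: 3, 12, 11, 20, 19, 28, 27 → 36 (alternating steps +9, −1, +9, −1, …).
Letter: G, H, I, J, K, L, M → N (letters move forward 1 place in the alphabet).
So the next token is 36.N.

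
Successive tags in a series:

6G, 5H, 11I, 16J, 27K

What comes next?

43L

First component: 6, 5, 11, 16, 27 → 43 (each term is the sum of the two before it).
Letter: letters move forward 1 place in the alphabet, so G, H, I, J, K → L.
Putting it together: 43L.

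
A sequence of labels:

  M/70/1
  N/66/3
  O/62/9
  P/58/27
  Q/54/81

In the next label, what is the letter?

R

Letter: letters move forward 1 place in the alphabet; M, N, O, P, Q → R.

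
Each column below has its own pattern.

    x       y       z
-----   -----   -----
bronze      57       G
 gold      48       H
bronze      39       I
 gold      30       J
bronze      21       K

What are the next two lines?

Column x — alternates bronze ↔ gold: bronze, gold, bronze, gold, bronze → gold → bronze.
For the column y, −9 each step: 57, 48, 39, 30, 21 → 12 → 3.
Column z: letters move forward 1 place in the alphabet; G, H, I, J, K → L → M.
So the next two lines are gold  12  L and bronze  3  M.

gold  12  L; bronze  3  M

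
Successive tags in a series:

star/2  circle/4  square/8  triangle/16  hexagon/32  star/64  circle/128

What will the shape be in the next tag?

Shape — repeats star → circle → square → triangle → hexagon: star, circle, square, triangle, hexagon, star, circle → square.

square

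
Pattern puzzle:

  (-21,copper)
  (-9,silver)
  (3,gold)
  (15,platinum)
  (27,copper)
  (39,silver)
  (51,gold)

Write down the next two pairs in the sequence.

For the first coordinate, +12 each step: -21, -9, 3, 15, 27, 39, 51 → 63 → 75.
Metal: repeats copper → silver → gold → platinum, so copper, silver, gold, platinum, copper, silver, gold → platinum → copper.
Putting the parts together: (63,platinum) and then (75,copper).

(63,platinum), (75,copper)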